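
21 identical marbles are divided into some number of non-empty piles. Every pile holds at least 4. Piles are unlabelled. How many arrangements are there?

There are too many to list fully; the first 12 (by largest part) are:
21
4+17
5+16
6+15
7+14
8+13
4+4+13
9+12
4+5+12
10+11
4+6+11
5+5+11
…and 15 more, for 27 total.

27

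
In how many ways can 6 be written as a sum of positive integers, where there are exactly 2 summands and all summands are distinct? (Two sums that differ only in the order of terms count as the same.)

They are:
1,5
2,4

2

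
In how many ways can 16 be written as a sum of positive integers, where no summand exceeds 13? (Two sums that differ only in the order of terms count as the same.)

A full systematic count gives 227.

227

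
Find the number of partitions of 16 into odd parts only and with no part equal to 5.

20

They are:
15+1
13+3
13+1+1+1
11+3+1+1
11+1+1+1+1+1
9+7
9+3+3+1
9+3+1+1+1+1
9+1+1+1+1+1+1+1
7+7+1+1
7+3+3+3
7+3+3+1+1+1
7+3+1+1+1+1+1+1
7+1+1+1+1+1+1+1+1+1
3+3+3+3+3+1
3+3+3+3+1+1+1+1
3+3+3+1+1+1+1+1+1+1
3+3+1+1+1+1+1+1+1+1+1+1
3+1+1+1+1+1+1+1+1+1+1+1+1+1
1+1+1+1+1+1+1+1+1+1+1+1+1+1+1+1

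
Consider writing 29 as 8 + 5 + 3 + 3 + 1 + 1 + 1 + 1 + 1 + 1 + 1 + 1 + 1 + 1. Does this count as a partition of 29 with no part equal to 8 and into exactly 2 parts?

No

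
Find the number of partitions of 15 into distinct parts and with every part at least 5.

4

They are:
15
10, 5
9, 6
8, 7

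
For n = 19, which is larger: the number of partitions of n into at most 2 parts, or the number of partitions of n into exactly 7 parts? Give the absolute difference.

55

Partitions of 19 into at most 2 parts: 10.
Partitions of 19 into exactly 7 parts: 65.
|10 − 65| = 55.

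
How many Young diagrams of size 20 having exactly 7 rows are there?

Enumerating by decreasing first part gives 82 partitions in all.

82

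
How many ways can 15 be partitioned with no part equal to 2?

75

Enumerating by decreasing first part gives 75 partitions in all.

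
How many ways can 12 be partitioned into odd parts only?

15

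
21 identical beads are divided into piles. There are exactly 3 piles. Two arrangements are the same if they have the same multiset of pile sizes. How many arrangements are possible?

There are too many to list fully; the first 12 (by largest part) are:
1,1,19
1,2,18
1,3,17
2,2,17
1,4,16
2,3,16
1,5,15
2,4,15
3,3,15
1,6,14
2,5,14
3,4,14
…and 25 more, for 37 total.

37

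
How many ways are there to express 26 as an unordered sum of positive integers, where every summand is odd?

165

Enumerating by decreasing first part gives 165 partitions in all.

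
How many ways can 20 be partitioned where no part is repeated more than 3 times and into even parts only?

There are too many to list fully; the first 12 (by largest part) are:
20
18, 2
16, 4
16, 2, 2
14, 6
14, 4, 2
14, 2, 2, 2
12, 8
12, 6, 2
12, 4, 4
12, 4, 2, 2
10, 10
…and 17 more, for 29 total.

29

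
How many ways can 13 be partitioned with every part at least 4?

5

They are:
13
9+4
8+5
7+6
5+4+4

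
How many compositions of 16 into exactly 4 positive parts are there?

455

By stars and bars with positive parts, the count is C(15,3) = 455.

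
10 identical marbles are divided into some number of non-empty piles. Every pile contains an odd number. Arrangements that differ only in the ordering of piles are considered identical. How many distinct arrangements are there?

10

Listing the qualifying partitions of 10:
9,1
7,3
7,1,1,1
5,5
5,3,1,1
5,1,1,1,1,1
3,3,3,1
3,3,1,1,1,1
3,1,1,1,1,1,1,1
1,1,1,1,1,1,1,1,1,1
That's 10 in total.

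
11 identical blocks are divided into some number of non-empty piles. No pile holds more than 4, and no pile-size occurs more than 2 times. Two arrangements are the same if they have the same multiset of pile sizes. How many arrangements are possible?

Listing the qualifying partitions of 11:
4 + 4 + 3
4 + 4 + 2 + 1
4 + 3 + 3 + 1
4 + 3 + 2 + 2
4 + 3 + 2 + 1 + 1
3 + 3 + 2 + 2 + 1
Counting gives 6.

6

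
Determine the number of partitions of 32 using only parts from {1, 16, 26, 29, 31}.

The partitions of 32 that satisfy the conditions:
1 + 31
1 + 1 + 1 + 29
1 + 1 + 1 + 1 + 1 + 1 + 26
16 + 16
1 + 1 + 1 + 1 + 1 + 1 + 1 + 1 + 1 + 1 + 1 + 1 + 1 + 1 + 1 + 1 + 16
1 + 1 + 1 + 1 + 1 + 1 + 1 + 1 + 1 + 1 + 1 + 1 + 1 + 1 + 1 + 1 + 1 + 1 + 1 + 1 + 1 + 1 + 1 + 1 + 1 + 1 + 1 + 1 + 1 + 1 + 1 + 1

6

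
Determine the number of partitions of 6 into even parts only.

Enumerating:
6
4+2
2+2+2

3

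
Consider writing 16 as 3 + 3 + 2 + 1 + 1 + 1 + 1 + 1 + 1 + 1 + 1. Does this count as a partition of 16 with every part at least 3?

No

The parts sum to 16, and the condition 'every summand is at least 3' is violated.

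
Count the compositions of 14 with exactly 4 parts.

By stars and bars with positive parts, the count is C(13,3) = 286.

286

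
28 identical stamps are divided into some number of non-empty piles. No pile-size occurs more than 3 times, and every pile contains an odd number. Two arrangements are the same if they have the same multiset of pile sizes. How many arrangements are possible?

78

Counting exhaustively, 78 partitions satisfy the conditions.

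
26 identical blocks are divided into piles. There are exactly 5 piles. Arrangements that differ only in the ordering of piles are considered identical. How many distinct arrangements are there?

A full systematic count gives 221.

221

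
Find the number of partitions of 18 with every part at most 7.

248

A full systematic count gives 248.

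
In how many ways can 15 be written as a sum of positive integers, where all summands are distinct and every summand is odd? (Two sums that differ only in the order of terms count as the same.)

Enumerating:
15
11,3,1
9,5,1
7,5,3
Counting gives 4.

4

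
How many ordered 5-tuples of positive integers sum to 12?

330

Place 4 bars in the 11 internal gaps of a row of 12 dots: C(11,4) = 330.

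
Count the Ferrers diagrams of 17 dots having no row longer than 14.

293

Direct enumeration gives 293 partitions.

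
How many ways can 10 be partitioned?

42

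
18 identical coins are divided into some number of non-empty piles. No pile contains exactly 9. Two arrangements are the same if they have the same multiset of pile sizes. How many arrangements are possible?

355

A full systematic count gives 355.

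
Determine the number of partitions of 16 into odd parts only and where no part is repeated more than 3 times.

Listing the qualifying partitions of 16:
15,1
13,3
13,1,1,1
11,5
11,3,1,1
9,7
9,5,1,1
9,3,3,1
7,7,1,1
7,5,3,1
7,3,3,3
7,3,3,1,1,1
5,5,5,1
5,5,3,3
5,5,3,1,1,1
5,3,3,3,1,1
That's 16 in total.

16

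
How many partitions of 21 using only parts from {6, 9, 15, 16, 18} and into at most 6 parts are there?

2

Enumerating:
15+6
9+6+6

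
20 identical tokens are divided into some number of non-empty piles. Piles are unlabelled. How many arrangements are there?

Systematic enumeration (by largest part, then next-largest, …) yields 627.

627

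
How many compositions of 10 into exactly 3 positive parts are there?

36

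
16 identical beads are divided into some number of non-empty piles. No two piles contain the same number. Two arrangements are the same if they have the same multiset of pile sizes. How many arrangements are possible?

There are too many to list fully; the first 12 (by largest part) are:
16
15+1
14+2
13+3
13+2+1
12+4
12+3+1
11+5
11+4+1
11+3+2
10+6
10+5+1
…and 20 more, for 32 total.

32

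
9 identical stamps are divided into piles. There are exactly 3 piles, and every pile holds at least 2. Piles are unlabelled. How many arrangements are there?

3

They are:
5, 2, 2
4, 3, 2
3, 3, 3
That's 3 in total.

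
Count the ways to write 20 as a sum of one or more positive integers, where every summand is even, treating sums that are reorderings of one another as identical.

42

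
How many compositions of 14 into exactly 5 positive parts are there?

A composition of 14 into 5 positive parts is chosen by placing 4 dividers among the 13 gaps between 14 units: C(13,4) = 715.

715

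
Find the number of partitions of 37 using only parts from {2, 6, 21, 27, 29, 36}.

Enumerating:
29+6+2
29+2+2+2+2
27+6+2+2
27+2+2+2+2+2
21+6+6+2+2
21+6+2+2+2+2+2
21+2+2+2+2+2+2+2+2
That's 7 in total.

7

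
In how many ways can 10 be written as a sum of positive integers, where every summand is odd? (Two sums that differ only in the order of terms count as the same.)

Listing the qualifying partitions of 10:
9+1
7+3
7+1+1+1
5+5
5+3+1+1
5+1+1+1+1+1
3+3+3+1
3+3+1+1+1+1
3+1+1+1+1+1+1+1
1+1+1+1+1+1+1+1+1+1
Counting gives 10.

10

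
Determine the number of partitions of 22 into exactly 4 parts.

84

There are 84 such partitions.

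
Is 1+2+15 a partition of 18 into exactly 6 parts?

The parts sum to 18, and the condition 'there are exactly 6 summands' is violated.

No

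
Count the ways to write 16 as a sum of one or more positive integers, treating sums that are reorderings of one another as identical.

231

Systematic enumeration (by largest part, then next-largest, …) yields 231.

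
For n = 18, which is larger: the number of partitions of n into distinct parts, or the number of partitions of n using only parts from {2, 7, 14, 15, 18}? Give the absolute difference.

Partitions of 18 into distinct parts: 46.
Partitions of 18 using only parts from {2, 7, 14, 15, 18}: 4.
|46 − 4| = 42.

42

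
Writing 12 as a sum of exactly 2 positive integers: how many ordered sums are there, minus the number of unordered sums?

Compositions: C(11,1) = 11.
Partitions of 12 into exactly 2 parts: 6.
Difference: 11 − 6 = 5.

5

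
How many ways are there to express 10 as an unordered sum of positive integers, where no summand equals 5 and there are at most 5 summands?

24

The partitions of 10 that satisfy the conditions:
10
9+1
8+2
8+1+1
7+3
7+2+1
7+1+1+1
6+4
6+3+1
6+2+2
6+2+1+1
6+1+1+1+1
4+4+2
4+4+1+1
4+3+3
4+3+2+1
4+3+1+1+1
4+2+2+2
4+2+2+1+1
3+3+3+1
3+3+2+2
3+3+2+1+1
3+2+2+2+1
2+2+2+2+2
Counting gives 24.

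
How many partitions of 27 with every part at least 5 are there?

A partial list (first 12 by largest part):
27
22+5
21+6
20+7
19+8
18+9
17+10
17+5+5
16+11
16+6+5
15+12
15+7+5
…and 30 more, for 42 total.

42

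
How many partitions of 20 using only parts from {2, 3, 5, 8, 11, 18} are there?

21

Listing the qualifying partitions of 20:
18, 2
11, 5, 2, 2
11, 3, 3, 3
11, 3, 2, 2, 2
8, 8, 2, 2
8, 5, 5, 2
8, 5, 3, 2, 2
8, 3, 3, 3, 3
8, 3, 3, 2, 2, 2
8, 2, 2, 2, 2, 2, 2
5, 5, 5, 5
5, 5, 5, 3, 2
5, 5, 3, 3, 2, 2
5, 5, 2, 2, 2, 2, 2
5, 3, 3, 3, 3, 3
5, 3, 3, 3, 2, 2, 2
5, 3, 2, 2, 2, 2, 2, 2
3, 3, 3, 3, 3, 3, 2
3, 3, 3, 3, 2, 2, 2, 2
3, 3, 2, 2, 2, 2, 2, 2, 2
2, 2, 2, 2, 2, 2, 2, 2, 2, 2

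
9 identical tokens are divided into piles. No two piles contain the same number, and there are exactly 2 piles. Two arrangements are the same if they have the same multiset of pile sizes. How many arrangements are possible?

4

Enumerating:
8,1
7,2
6,3
5,4
Counting gives 4.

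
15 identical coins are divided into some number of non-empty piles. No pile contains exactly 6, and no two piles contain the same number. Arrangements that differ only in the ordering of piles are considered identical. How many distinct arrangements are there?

They are:
15
1+14
2+13
3+12
1+2+12
4+11
1+3+11
5+10
1+4+10
2+3+10
1+5+9
2+4+9
1+2+3+9
7+8
2+5+8
3+4+8
1+2+4+8
3+5+7
1+2+5+7
1+3+4+7
1+2+3+4+5

21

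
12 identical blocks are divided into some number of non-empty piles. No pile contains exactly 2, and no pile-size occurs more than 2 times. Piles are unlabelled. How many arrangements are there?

Listing the qualifying partitions of 12:
12
11+1
10+1+1
9+3
8+4
8+3+1
7+5
7+4+1
7+3+1+1
6+6
6+5+1
6+4+1+1
6+3+3
5+5+1+1
5+4+3
5+3+3+1
4+4+3+1
4+3+3+1+1
That's 18 in total.

18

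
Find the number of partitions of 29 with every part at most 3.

85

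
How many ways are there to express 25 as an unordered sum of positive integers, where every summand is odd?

Counting exhaustively, 142 partitions satisfy the conditions.

142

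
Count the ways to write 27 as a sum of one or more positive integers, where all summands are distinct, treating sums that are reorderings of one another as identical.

There are 192 such partitions.

192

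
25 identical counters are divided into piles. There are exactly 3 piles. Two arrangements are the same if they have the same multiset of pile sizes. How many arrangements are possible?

52

A partial list (first 12 by largest part):
1,1,23
1,2,22
1,3,21
2,2,21
1,4,20
2,3,20
1,5,19
2,4,19
3,3,19
1,6,18
2,5,18
3,4,18
…and 40 more, for 52 total.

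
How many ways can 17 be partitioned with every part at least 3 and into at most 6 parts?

They are:
17
3,14
4,13
5,12
6,11
3,3,11
7,10
3,4,10
8,9
3,5,9
4,4,9
3,6,8
4,5,8
3,3,3,8
3,7,7
4,6,7
5,5,7
3,3,4,7
5,6,6
3,3,5,6
3,4,4,6
3,4,5,5
4,4,4,5
3,3,3,3,5
3,3,3,4,4

25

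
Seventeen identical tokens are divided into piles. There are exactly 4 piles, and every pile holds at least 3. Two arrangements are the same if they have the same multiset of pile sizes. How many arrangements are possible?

6

Enumerating:
8,3,3,3
7,4,3,3
6,5,3,3
6,4,4,3
5,5,4,3
5,4,4,4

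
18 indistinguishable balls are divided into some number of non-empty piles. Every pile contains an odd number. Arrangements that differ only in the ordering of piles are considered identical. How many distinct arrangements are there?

46

There are too many to list fully; the first 12 (by largest part) are:
1, 17
3, 15
1, 1, 1, 15
5, 13
1, 1, 3, 13
1, 1, 1, 1, 1, 13
7, 11
1, 1, 5, 11
1, 3, 3, 11
1, 1, 1, 1, 3, 11
1, 1, 1, 1, 1, 1, 1, 11
9, 9
…and 34 more, for 46 total.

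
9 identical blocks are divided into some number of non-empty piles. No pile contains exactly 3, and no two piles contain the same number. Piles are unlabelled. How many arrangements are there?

They are:
9
1,8
2,7
1,2,6
4,5
Counting gives 5.

5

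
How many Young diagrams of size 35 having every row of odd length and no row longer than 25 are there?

571

There are 571 such partitions.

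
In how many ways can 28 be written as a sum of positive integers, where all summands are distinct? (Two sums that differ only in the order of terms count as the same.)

A full systematic count gives 222.

222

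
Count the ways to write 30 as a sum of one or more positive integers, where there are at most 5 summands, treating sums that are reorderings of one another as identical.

674

Enumerating by decreasing first part gives 674 partitions in all.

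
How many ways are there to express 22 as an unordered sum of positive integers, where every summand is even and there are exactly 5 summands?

10

They are:
14 + 2 + 2 + 2 + 2
12 + 4 + 2 + 2 + 2
10 + 6 + 2 + 2 + 2
10 + 4 + 4 + 2 + 2
8 + 8 + 2 + 2 + 2
8 + 6 + 4 + 2 + 2
8 + 4 + 4 + 4 + 2
6 + 6 + 6 + 2 + 2
6 + 6 + 4 + 4 + 2
6 + 4 + 4 + 4 + 4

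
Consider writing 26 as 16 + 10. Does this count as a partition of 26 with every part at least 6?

The parts sum to 26, and the condition 'every summand is at least 6' holds.

Yes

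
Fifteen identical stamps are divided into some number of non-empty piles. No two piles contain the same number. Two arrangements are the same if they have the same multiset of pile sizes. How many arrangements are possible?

27

A partial list (first 12 by largest part):
15
14+1
13+2
12+3
12+2+1
11+4
11+3+1
10+5
10+4+1
10+3+2
9+6
9+5+1
…and 15 more, for 27 total.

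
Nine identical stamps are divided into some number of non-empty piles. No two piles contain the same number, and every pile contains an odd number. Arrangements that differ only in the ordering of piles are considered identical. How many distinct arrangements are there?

Listing the qualifying partitions of 9:
9
1, 3, 5
That's 2 in total.

2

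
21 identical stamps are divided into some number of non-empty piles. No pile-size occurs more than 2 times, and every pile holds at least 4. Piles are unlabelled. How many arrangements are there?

23

The partitions of 21 that satisfy the conditions:
21
17 + 4
16 + 5
15 + 6
14 + 7
13 + 8
13 + 4 + 4
12 + 9
12 + 5 + 4
11 + 10
11 + 6 + 4
11 + 5 + 5
10 + 7 + 4
10 + 6 + 5
9 + 8 + 4
9 + 7 + 5
9 + 6 + 6
8 + 8 + 5
8 + 7 + 6
8 + 5 + 4 + 4
7 + 6 + 4 + 4
7 + 5 + 5 + 4
6 + 6 + 5 + 4
Counting gives 23.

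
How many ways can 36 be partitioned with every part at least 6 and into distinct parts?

There are too many to list fully; the first 12 (by largest part) are:
36
30, 6
29, 7
28, 8
27, 9
26, 10
25, 11
24, 12
23, 13
23, 7, 6
22, 14
22, 8, 6
…and 37 more, for 49 total.

49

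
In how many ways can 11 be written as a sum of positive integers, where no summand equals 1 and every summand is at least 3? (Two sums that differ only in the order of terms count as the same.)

6

Enumerating:
11
8, 3
7, 4
6, 5
5, 3, 3
4, 4, 3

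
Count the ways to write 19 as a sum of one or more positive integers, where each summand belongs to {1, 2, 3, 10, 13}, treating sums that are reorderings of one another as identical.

59

A partial list (first 12 by largest part):
13 + 3 + 3
13 + 3 + 2 + 1
13 + 3 + 1 + 1 + 1
13 + 2 + 2 + 2
13 + 2 + 2 + 1 + 1
13 + 2 + 1 + 1 + 1 + 1
13 + 1 + 1 + 1 + 1 + 1 + 1
10 + 3 + 3 + 3
10 + 3 + 3 + 2 + 1
10 + 3 + 3 + 1 + 1 + 1
10 + 3 + 2 + 2 + 2
10 + 3 + 2 + 2 + 1 + 1
…and 47 more, for 59 total.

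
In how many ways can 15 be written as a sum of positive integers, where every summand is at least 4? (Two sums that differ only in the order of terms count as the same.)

Enumerating:
15
11 + 4
10 + 5
9 + 6
8 + 7
7 + 4 + 4
6 + 5 + 4
5 + 5 + 5

8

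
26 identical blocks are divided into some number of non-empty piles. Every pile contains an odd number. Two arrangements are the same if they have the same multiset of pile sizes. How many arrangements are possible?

165

There are 165 such partitions.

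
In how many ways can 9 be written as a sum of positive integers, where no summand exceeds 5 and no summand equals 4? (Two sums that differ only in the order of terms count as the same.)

Listing the qualifying partitions of 9:
5,3,1
5,2,2
5,2,1,1
5,1,1,1,1
3,3,3
3,3,2,1
3,3,1,1,1
3,2,2,2
3,2,2,1,1
3,2,1,1,1,1
3,1,1,1,1,1,1
2,2,2,2,1
2,2,2,1,1,1
2,2,1,1,1,1,1
2,1,1,1,1,1,1,1
1,1,1,1,1,1,1,1,1

16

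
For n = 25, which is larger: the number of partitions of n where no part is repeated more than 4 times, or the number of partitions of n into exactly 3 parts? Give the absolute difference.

Partitions of 25 where no part is repeated more than 4 times: 1156.
Partitions of 25 into exactly 3 parts: 52.
|1156 − 52| = 1104.

1104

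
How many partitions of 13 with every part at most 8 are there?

A full systematic count gives 89.

89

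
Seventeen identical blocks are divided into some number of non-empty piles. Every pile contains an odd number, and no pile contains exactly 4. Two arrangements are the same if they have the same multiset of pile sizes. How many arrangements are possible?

38

A partial list (first 12 by largest part):
17
15 + 1 + 1
13 + 3 + 1
13 + 1 + 1 + 1 + 1
11 + 5 + 1
11 + 3 + 3
11 + 3 + 1 + 1 + 1
11 + 1 + 1 + 1 + 1 + 1 + 1
9 + 7 + 1
9 + 5 + 3
9 + 5 + 1 + 1 + 1
9 + 3 + 3 + 1 + 1
…and 26 more, for 38 total.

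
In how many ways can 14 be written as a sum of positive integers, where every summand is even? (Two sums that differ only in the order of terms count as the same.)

The partitions of 14 that satisfy the conditions:
14
12, 2
10, 4
10, 2, 2
8, 6
8, 4, 2
8, 2, 2, 2
6, 6, 2
6, 4, 4
6, 4, 2, 2
6, 2, 2, 2, 2
4, 4, 4, 2
4, 4, 2, 2, 2
4, 2, 2, 2, 2, 2
2, 2, 2, 2, 2, 2, 2

15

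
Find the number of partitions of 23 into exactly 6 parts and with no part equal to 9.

140

A full systematic count gives 140.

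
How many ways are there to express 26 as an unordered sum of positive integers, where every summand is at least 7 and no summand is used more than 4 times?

Enumerating:
26
19, 7
18, 8
17, 9
16, 10
15, 11
14, 12
13, 13
12, 7, 7
11, 8, 7
10, 9, 7
10, 8, 8
9, 9, 8

13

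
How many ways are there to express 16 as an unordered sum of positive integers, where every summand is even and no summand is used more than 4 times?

19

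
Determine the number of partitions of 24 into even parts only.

A full systematic count gives 77.

77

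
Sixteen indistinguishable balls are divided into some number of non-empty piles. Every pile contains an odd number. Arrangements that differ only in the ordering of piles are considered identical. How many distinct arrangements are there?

There are too many to list fully; the first 12 (by largest part) are:
15,1
13,3
13,1,1,1
11,5
11,3,1,1
11,1,1,1,1,1
9,7
9,5,1,1
9,3,3,1
9,3,1,1,1,1
9,1,1,1,1,1,1,1
7,7,1,1
…and 20 more, for 32 total.

32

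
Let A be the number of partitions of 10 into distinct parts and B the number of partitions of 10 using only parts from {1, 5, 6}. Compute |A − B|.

Partitions of 10 into distinct parts: 10.
Partitions of 10 using only parts from {1, 5, 6}: 4.
|10 − 4| = 6.

6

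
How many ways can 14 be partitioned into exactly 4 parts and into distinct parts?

Enumerating:
8,3,2,1
7,4,2,1
6,5,2,1
6,4,3,1
5,4,3,2
Counting gives 5.

5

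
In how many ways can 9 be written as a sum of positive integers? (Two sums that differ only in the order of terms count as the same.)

30

A partial list (first 12 by largest part):
9
8, 1
7, 2
7, 1, 1
6, 3
6, 2, 1
6, 1, 1, 1
5, 4
5, 3, 1
5, 2, 2
5, 2, 1, 1
5, 1, 1, 1, 1
…and 18 more, for 30 total.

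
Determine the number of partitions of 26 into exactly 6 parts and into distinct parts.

7

Enumerating:
1+2+3+4+5+11
1+2+3+4+6+10
1+2+3+4+7+9
1+2+3+5+6+9
1+2+3+5+7+8
1+2+4+5+6+8
1+3+4+5+6+7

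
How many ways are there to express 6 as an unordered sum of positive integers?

The partitions of 6 that satisfy the conditions:
6
5,1
4,2
4,1,1
3,3
3,2,1
3,1,1,1
2,2,2
2,2,1,1
2,1,1,1,1
1,1,1,1,1,1
That's 11 in total.

11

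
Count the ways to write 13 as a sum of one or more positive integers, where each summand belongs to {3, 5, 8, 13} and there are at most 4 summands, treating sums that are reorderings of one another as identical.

3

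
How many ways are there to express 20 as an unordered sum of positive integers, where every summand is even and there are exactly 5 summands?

The partitions of 20 that satisfy the conditions:
12,2,2,2,2
10,4,2,2,2
8,6,2,2,2
8,4,4,2,2
6,6,4,2,2
6,4,4,4,2
4,4,4,4,4
Counting gives 7.

7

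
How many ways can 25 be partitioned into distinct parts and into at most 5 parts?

137

There are 137 such partitions.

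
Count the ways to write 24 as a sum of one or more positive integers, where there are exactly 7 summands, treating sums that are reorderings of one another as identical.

Systematic enumeration (by largest part, then next-largest, …) yields 201.

201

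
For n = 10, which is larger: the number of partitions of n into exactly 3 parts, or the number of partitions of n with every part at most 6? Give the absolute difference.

Partitions of 10 into exactly 3 parts: 8.
Partitions of 10 with every part at most 6: 35.
|8 − 35| = 27.

27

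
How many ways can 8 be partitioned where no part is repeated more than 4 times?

Enumerating:
8
7+1
6+2
6+1+1
5+3
5+2+1
5+1+1+1
4+4
4+3+1
4+2+2
4+2+1+1
4+1+1+1+1
3+3+2
3+3+1+1
3+2+2+1
3+2+1+1+1
2+2+2+2
2+2+2+1+1
2+2+1+1+1+1

19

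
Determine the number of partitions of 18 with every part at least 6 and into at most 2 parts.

5

Listing the qualifying partitions of 18:
18
12 + 6
11 + 7
10 + 8
9 + 9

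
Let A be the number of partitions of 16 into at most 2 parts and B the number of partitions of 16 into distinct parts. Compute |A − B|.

23

Partitions of 16 into at most 2 parts: 9.
Partitions of 16 into distinct parts: 32.
|9 − 32| = 23.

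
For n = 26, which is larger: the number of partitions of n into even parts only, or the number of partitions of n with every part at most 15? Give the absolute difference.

2196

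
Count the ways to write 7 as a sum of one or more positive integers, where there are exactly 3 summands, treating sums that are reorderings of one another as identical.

4

Enumerating:
5, 1, 1
4, 2, 1
3, 3, 1
3, 2, 2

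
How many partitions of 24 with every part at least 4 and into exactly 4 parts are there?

15

They are:
12,4,4,4
11,5,4,4
10,6,4,4
10,5,5,4
9,7,4,4
9,6,5,4
9,5,5,5
8,8,4,4
8,7,5,4
8,6,6,4
8,6,5,5
7,7,6,4
7,7,5,5
7,6,6,5
6,6,6,6
Counting gives 15.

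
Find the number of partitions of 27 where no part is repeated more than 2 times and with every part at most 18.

687

Systematic enumeration (by largest part, then next-largest, …) yields 687.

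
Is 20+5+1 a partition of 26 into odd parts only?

The parts sum to 26, and the condition 'every summand is odd' is violated.

No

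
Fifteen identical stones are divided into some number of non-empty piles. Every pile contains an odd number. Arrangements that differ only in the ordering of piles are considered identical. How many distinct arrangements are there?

There are too many to list fully; the first 12 (by largest part) are:
15
1+1+13
1+3+11
1+1+1+1+11
1+5+9
3+3+9
1+1+1+3+9
1+1+1+1+1+1+9
1+7+7
3+5+7
1+1+1+5+7
1+1+3+3+7
…and 15 more, for 27 total.

27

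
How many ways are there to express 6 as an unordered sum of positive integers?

The partitions of 6 that satisfy the conditions:
6
1+5
2+4
1+1+4
3+3
1+2+3
1+1+1+3
2+2+2
1+1+2+2
1+1+1+1+2
1+1+1+1+1+1

11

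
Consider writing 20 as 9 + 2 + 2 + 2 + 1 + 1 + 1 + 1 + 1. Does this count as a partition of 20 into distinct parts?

The parts sum to 20, and the condition 'all summands are distinct' is violated.

No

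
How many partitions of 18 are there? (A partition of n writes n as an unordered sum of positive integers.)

385

Systematic enumeration (by largest part, then next-largest, …) yields 385.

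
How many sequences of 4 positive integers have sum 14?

286

Equivalently, choose which 3 of the 13 gaps become plus signs: C(13,3) = 286.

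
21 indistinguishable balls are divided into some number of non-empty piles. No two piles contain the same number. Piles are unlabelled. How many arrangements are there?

76

Counting exhaustively, 76 partitions satisfy the conditions.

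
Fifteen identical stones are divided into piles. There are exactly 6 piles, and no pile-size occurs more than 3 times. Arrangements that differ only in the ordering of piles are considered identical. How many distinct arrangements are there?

The partitions of 15 that satisfy the conditions:
8,2,2,1,1,1
7,3,2,1,1,1
7,2,2,2,1,1
6,4,2,1,1,1
6,3,3,1,1,1
6,3,2,2,1,1
5,5,2,1,1,1
5,4,3,1,1,1
5,4,2,2,1,1
5,3,3,2,1,1
5,3,2,2,2,1
4,4,4,1,1,1
4,4,3,2,1,1
4,4,2,2,2,1
4,3,3,3,1,1
4,3,3,2,2,1
3,3,3,2,2,2
That's 17 in total.

17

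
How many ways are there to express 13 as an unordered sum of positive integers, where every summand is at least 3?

Listing the qualifying partitions of 13:
13
10+3
9+4
8+5
7+6
7+3+3
6+4+3
5+5+3
5+4+4
4+3+3+3
Counting gives 10.

10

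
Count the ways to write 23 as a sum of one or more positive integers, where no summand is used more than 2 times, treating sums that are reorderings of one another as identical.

355

Direct enumeration gives 355 partitions.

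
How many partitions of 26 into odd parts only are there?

165

Enumerating by decreasing first part gives 165 partitions in all.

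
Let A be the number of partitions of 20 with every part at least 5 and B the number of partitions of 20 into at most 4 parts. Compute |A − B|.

Partitions of 20 with every part at least 5: 13.
Partitions of 20 into at most 4 parts: 108.
|13 − 108| = 95.

95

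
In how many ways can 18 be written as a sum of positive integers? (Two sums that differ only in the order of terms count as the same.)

385

Enumerating by decreasing first part gives 385 partitions in all.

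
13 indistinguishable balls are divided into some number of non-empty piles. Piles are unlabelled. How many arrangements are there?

Systematic enumeration (by largest part, then next-largest, …) yields 101.

101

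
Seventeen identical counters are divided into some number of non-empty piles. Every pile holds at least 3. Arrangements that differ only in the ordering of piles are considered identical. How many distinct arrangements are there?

25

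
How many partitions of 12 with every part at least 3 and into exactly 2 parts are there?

They are:
9+3
8+4
7+5
6+6

4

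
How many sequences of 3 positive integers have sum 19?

A composition of 19 into 3 positive parts is chosen by placing 2 dividers among the 18 gaps between 19 units: C(18,2) = 153.

153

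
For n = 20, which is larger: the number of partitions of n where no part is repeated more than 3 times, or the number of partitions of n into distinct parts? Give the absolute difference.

256

Partitions of 20 where no part is repeated more than 3 times: 320.
Partitions of 20 into distinct parts: 64.
|320 − 64| = 256.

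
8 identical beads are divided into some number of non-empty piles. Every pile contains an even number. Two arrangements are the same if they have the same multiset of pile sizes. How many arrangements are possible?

5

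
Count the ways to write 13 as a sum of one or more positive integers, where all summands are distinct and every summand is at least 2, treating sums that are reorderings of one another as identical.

They are:
13
11+2
10+3
9+4
8+5
8+3+2
7+6
7+4+2
6+5+2
6+4+3

10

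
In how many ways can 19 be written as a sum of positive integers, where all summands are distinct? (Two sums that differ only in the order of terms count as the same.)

54

A partial list (first 12 by largest part):
19
1 + 18
2 + 17
3 + 16
1 + 2 + 16
4 + 15
1 + 3 + 15
5 + 14
1 + 4 + 14
2 + 3 + 14
6 + 13
1 + 5 + 13
…and 42 more, for 54 total.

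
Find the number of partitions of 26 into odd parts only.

165

A full systematic count gives 165.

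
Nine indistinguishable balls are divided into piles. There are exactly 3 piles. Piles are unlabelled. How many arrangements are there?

Enumerating:
7+1+1
6+2+1
5+3+1
5+2+2
4+4+1
4+3+2
3+3+3

7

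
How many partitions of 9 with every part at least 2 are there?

8

Listing the qualifying partitions of 9:
9
7, 2
6, 3
5, 4
5, 2, 2
4, 3, 2
3, 3, 3
3, 2, 2, 2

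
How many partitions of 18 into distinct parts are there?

46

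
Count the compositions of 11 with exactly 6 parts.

252

A composition of 11 into 6 positive parts is chosen by placing 5 dividers among the 10 gaps between 11 units: C(10,5) = 252.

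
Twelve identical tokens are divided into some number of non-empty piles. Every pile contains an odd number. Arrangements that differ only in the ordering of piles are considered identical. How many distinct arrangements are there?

They are:
11 + 1
9 + 3
9 + 1 + 1 + 1
7 + 5
7 + 3 + 1 + 1
7 + 1 + 1 + 1 + 1 + 1
5 + 5 + 1 + 1
5 + 3 + 3 + 1
5 + 3 + 1 + 1 + 1 + 1
5 + 1 + 1 + 1 + 1 + 1 + 1 + 1
3 + 3 + 3 + 3
3 + 3 + 3 + 1 + 1 + 1
3 + 3 + 1 + 1 + 1 + 1 + 1 + 1
3 + 1 + 1 + 1 + 1 + 1 + 1 + 1 + 1 + 1
1 + 1 + 1 + 1 + 1 + 1 + 1 + 1 + 1 + 1 + 1 + 1

15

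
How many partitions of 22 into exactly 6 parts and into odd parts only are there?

They are:
17, 1, 1, 1, 1, 1
15, 3, 1, 1, 1, 1
13, 5, 1, 1, 1, 1
13, 3, 3, 1, 1, 1
11, 7, 1, 1, 1, 1
11, 5, 3, 1, 1, 1
11, 3, 3, 3, 1, 1
9, 9, 1, 1, 1, 1
9, 7, 3, 1, 1, 1
9, 5, 5, 1, 1, 1
9, 5, 3, 3, 1, 1
9, 3, 3, 3, 3, 1
7, 7, 5, 1, 1, 1
7, 7, 3, 3, 1, 1
7, 5, 5, 3, 1, 1
7, 5, 3, 3, 3, 1
7, 3, 3, 3, 3, 3
5, 5, 5, 5, 1, 1
5, 5, 5, 3, 3, 1
5, 5, 3, 3, 3, 3

20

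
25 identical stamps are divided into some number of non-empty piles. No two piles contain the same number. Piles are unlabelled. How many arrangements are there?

Systematic enumeration (by largest part, then next-largest, …) yields 142.

142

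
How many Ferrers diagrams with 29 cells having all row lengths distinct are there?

Counting exhaustively, 256 partitions satisfy the conditions.

256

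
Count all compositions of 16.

32768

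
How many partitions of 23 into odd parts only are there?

104

Enumerating by decreasing first part gives 104 partitions in all.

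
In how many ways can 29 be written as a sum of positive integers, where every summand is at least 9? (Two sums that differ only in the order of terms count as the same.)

9

Enumerating:
29
20 + 9
19 + 10
18 + 11
17 + 12
16 + 13
15 + 14
11 + 9 + 9
10 + 10 + 9
Counting gives 9.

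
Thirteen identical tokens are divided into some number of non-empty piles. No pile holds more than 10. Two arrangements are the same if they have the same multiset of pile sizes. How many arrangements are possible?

97

Systematic enumeration (by largest part, then next-largest, …) yields 97.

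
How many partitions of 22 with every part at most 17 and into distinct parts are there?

82

Counting exhaustively, 82 partitions satisfy the conditions.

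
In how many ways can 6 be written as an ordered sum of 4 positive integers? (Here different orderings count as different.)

10

Place 3 bars in the 5 internal gaps of a row of 6 dots: C(5,3) = 10.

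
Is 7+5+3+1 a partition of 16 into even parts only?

The parts sum to 16, and the condition 'every summand is even' is violated.

No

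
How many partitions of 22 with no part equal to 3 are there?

There are 512 such partitions.

512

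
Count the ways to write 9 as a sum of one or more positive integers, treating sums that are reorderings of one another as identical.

There are too many to list fully; the first 12 (by largest part) are:
9
8 + 1
7 + 2
7 + 1 + 1
6 + 3
6 + 2 + 1
6 + 1 + 1 + 1
5 + 4
5 + 3 + 1
5 + 2 + 2
5 + 2 + 1 + 1
5 + 1 + 1 + 1 + 1
…and 18 more, for 30 total.

30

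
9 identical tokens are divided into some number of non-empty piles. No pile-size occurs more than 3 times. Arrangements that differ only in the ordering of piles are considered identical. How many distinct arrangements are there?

Enumerating:
9
8,1
7,2
7,1,1
6,3
6,2,1
6,1,1,1
5,4
5,3,1
5,2,2
5,2,1,1
4,4,1
4,3,2
4,3,1,1
4,2,2,1
4,2,1,1,1
3,3,3
3,3,2,1
3,3,1,1,1
3,2,2,2
3,2,2,1,1
2,2,2,1,1,1
Counting gives 22.

22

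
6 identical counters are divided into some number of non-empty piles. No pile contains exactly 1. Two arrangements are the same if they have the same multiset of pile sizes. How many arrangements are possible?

The partitions of 6 that satisfy the conditions:
6
4, 2
3, 3
2, 2, 2
Counting gives 4.

4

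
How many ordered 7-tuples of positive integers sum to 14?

Equivalently, choose which 6 of the 13 gaps become plus signs: C(13,6) = 1716.

1716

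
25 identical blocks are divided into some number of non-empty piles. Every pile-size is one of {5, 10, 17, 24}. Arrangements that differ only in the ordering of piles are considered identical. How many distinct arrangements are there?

Enumerating:
5, 10, 10
5, 5, 5, 10
5, 5, 5, 5, 5
Counting gives 3.

3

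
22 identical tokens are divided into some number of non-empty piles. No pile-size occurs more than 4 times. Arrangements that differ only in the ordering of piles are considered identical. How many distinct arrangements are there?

628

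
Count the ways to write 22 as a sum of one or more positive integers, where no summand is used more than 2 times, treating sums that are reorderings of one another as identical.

297

A full systematic count gives 297.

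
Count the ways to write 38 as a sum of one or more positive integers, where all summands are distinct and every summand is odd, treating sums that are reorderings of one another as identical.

37

There are too many to list fully; the first 12 (by largest part) are:
37, 1
35, 3
33, 5
31, 7
29, 9
29, 5, 3, 1
27, 11
27, 7, 3, 1
25, 13
25, 9, 3, 1
25, 7, 5, 1
23, 15
…and 25 more, for 37 total.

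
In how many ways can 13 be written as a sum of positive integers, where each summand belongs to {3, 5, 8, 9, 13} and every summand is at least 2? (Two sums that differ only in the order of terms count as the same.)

3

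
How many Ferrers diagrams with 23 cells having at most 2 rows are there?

12

Listing the qualifying partitions of 23:
23
22, 1
21, 2
20, 3
19, 4
18, 5
17, 6
16, 7
15, 8
14, 9
13, 10
12, 11
That's 12 in total.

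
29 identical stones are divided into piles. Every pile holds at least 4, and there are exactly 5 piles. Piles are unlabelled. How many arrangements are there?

The partitions of 29 that satisfy the conditions:
4, 4, 4, 4, 13
4, 4, 4, 5, 12
4, 4, 4, 6, 11
4, 4, 5, 5, 11
4, 4, 4, 7, 10
4, 4, 5, 6, 10
4, 5, 5, 5, 10
4, 4, 4, 8, 9
4, 4, 5, 7, 9
4, 4, 6, 6, 9
4, 5, 5, 6, 9
5, 5, 5, 5, 9
4, 4, 5, 8, 8
4, 4, 6, 7, 8
4, 5, 5, 7, 8
4, 5, 6, 6, 8
5, 5, 5, 6, 8
4, 4, 7, 7, 7
4, 5, 6, 7, 7
5, 5, 5, 7, 7
4, 6, 6, 6, 7
5, 5, 6, 6, 7
5, 6, 6, 6, 6

23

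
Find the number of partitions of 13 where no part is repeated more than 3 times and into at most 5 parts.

54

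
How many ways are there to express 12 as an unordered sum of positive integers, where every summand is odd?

15

Enumerating:
11, 1
9, 3
9, 1, 1, 1
7, 5
7, 3, 1, 1
7, 1, 1, 1, 1, 1
5, 5, 1, 1
5, 3, 3, 1
5, 3, 1, 1, 1, 1
5, 1, 1, 1, 1, 1, 1, 1
3, 3, 3, 3
3, 3, 3, 1, 1, 1
3, 3, 1, 1, 1, 1, 1, 1
3, 1, 1, 1, 1, 1, 1, 1, 1, 1
1, 1, 1, 1, 1, 1, 1, 1, 1, 1, 1, 1
That's 15 in total.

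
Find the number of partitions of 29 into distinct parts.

Direct enumeration gives 256 partitions.

256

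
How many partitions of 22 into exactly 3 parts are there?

There are too many to list fully; the first 12 (by largest part) are:
20,1,1
19,2,1
18,3,1
18,2,2
17,4,1
17,3,2
16,5,1
16,4,2
16,3,3
15,6,1
15,5,2
15,4,3
…and 28 more, for 40 total.

40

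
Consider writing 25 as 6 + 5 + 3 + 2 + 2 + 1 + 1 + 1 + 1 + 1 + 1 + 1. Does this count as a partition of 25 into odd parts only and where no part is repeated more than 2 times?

No

The parts sum to 25, and the condition 'every summand is odd' is violated.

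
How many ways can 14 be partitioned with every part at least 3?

13

Listing the qualifying partitions of 14:
14
11 + 3
10 + 4
9 + 5
8 + 6
8 + 3 + 3
7 + 7
7 + 4 + 3
6 + 5 + 3
6 + 4 + 4
5 + 5 + 4
5 + 3 + 3 + 3
4 + 4 + 3 + 3
Counting gives 13.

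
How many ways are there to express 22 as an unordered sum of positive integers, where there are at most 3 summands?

52

A partial list (first 12 by largest part):
22
21 + 1
20 + 2
20 + 1 + 1
19 + 3
19 + 2 + 1
18 + 4
18 + 3 + 1
18 + 2 + 2
17 + 5
17 + 4 + 1
17 + 3 + 2
…and 40 more, for 52 total.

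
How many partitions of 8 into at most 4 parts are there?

15

Enumerating:
8
7 + 1
6 + 2
6 + 1 + 1
5 + 3
5 + 2 + 1
5 + 1 + 1 + 1
4 + 4
4 + 3 + 1
4 + 2 + 2
4 + 2 + 1 + 1
3 + 3 + 2
3 + 3 + 1 + 1
3 + 2 + 2 + 1
2 + 2 + 2 + 2
Counting gives 15.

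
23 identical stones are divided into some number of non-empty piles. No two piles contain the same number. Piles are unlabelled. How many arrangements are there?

104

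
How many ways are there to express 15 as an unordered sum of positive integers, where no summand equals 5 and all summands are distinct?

19

The partitions of 15 that satisfy the conditions:
15
14, 1
13, 2
12, 3
12, 2, 1
11, 4
11, 3, 1
10, 4, 1
10, 3, 2
9, 6
9, 4, 2
9, 3, 2, 1
8, 7
8, 6, 1
8, 4, 3
8, 4, 2, 1
7, 6, 2
7, 4, 3, 1
6, 4, 3, 2
Counting gives 19.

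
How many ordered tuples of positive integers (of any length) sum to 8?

128

The number of compositions of n is 2^(n−1); here 2^7 = 128.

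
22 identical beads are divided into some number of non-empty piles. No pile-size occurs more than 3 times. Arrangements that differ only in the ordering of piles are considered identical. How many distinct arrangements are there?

484

Systematic enumeration (by largest part, then next-largest, …) yields 484.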